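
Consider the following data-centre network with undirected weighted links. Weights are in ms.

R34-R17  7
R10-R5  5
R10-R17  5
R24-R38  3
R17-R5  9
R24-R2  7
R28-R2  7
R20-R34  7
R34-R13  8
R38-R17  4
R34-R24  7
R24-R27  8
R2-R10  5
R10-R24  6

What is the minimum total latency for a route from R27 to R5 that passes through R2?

Shortest R27→R2: R27–R24–R2 = 15
Best R2 to R5: R2–R10–R5 costing 10
Total via R2: 15 + 10 = 25 ms.

25 ms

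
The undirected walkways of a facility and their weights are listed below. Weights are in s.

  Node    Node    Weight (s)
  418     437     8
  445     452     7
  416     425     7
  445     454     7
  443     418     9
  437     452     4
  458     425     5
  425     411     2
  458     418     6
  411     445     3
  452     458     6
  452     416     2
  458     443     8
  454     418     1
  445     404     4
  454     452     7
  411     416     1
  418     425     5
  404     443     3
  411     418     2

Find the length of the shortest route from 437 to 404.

Compare a few routes:
437–452–416–411–445–404: 4+2+1+3+4 = 14
437–452–445–404: 4+7+4 = 15
The minimum is 14 s via 437–452–416–411–445–404.

14 s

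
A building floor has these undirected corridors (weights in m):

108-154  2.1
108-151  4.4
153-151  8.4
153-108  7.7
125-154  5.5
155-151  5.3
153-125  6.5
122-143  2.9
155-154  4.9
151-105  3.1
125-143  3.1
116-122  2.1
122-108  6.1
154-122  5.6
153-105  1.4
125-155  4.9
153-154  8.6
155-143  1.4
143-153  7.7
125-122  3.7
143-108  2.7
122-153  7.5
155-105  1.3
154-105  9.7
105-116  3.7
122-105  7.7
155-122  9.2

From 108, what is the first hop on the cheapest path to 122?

Enumerating some paths:
108–154–122: 2.1+5.6 = 7.7
108–143–122: 2.7+2.9 = 5.6
108–122: 6.1 = 6.1
The minimum is 5.6 m via 108–143–122.
So from 108 the first move is to 143.

143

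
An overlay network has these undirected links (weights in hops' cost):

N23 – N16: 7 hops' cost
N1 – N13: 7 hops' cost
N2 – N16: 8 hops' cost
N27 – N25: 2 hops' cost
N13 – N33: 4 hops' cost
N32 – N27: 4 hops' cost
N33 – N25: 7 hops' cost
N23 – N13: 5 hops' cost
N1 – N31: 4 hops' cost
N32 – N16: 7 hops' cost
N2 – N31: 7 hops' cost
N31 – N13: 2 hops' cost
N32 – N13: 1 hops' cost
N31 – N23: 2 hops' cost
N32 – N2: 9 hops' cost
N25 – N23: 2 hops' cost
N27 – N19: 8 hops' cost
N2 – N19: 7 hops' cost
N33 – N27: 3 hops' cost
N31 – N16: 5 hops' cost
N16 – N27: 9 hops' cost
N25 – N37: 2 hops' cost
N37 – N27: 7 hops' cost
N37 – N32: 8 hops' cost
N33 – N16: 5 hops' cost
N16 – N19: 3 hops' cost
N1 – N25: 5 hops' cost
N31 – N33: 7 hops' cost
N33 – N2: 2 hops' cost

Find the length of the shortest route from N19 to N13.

Running Dijkstra from N19:
N19: 0
N16: 3  (via N19)
N2: 7  (via N19)
N27: 8  (via N19)
N31: 8  (via N16)
N33: 8  (via N16)
N32: 10  (via N16)
N13: 10  (via N31)
Shortest route: N19–N16–N31–N13 = 10 hops' cost.

10 hops' cost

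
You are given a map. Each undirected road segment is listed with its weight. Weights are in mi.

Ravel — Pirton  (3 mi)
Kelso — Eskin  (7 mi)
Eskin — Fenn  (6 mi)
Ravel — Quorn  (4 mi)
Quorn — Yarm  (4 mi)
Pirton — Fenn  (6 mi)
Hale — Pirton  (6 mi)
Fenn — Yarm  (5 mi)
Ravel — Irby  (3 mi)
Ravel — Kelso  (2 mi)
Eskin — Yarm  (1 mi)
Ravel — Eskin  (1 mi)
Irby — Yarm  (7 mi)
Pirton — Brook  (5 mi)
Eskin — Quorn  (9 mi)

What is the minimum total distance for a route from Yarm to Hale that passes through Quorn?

Shortest Yarm→Quorn: Yarm → Quorn = 4
Best Quorn to Hale: Quorn → Ravel → Pirton → Hale costing 13
Total via Quorn: 4 + 13 = 17 mi.

17 mi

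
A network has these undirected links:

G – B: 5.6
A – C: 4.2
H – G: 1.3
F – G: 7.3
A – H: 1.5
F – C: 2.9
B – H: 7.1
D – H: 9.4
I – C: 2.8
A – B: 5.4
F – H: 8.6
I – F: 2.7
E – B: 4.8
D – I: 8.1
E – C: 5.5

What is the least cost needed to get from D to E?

16.4

Shortest distances from D:
D: 0
I: 8.1  (via D)
H: 9.4  (via D)
G: 10.7  (via H)
F: 10.8  (via I)
A: 10.9  (via H)
C: 10.9  (via I)
B: 16.3  (via G)
E: 16.4  (via C)
Shortest route: D–I–C–E = 16.4.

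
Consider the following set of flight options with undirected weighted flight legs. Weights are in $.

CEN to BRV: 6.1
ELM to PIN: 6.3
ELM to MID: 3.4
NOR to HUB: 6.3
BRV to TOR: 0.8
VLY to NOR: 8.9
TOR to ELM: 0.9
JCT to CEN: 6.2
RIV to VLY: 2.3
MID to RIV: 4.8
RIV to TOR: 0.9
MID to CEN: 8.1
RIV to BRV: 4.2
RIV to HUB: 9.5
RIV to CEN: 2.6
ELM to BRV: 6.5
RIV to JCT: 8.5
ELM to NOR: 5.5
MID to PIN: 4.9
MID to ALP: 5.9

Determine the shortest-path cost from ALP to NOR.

$14.8

Enumerating some paths:
ALP - MID - ELM - NOR: 5.9+3.4+5.5 = 14.8
ALP - MID - RIV - TOR - ELM - NOR: 5.9+4.8+0.9+0.9+5.5 = 18
ALP - MID - RIV - VLY - NOR: 5.9+4.8+2.3+8.9 = 21.9
Cheapest is ALP - MID - ELM - NOR at $14.8.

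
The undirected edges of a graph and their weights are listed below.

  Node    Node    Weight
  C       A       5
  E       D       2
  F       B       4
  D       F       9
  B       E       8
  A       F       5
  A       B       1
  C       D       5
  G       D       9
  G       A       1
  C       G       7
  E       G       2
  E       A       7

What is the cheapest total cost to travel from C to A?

Compare a few routes:
C–G–A: 7+1 = 8
C–A: 5 = 5
C–D–E–G–A: 5+2+2+1 = 10
The minimum is 5 via C–A.

5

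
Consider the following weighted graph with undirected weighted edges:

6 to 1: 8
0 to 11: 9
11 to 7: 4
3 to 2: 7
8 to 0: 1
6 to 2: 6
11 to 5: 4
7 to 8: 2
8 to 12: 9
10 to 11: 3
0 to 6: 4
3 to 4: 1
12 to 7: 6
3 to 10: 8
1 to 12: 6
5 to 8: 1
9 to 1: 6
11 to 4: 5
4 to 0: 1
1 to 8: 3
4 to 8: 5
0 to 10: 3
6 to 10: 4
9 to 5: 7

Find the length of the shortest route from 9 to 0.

9

Shortest distances from 9:
9: 0
1: 6  (via 9)
5: 7  (via 9)
8: 8  (via 5)
0: 9  (via 8)
Shortest route: 9–5–8–0 = 9.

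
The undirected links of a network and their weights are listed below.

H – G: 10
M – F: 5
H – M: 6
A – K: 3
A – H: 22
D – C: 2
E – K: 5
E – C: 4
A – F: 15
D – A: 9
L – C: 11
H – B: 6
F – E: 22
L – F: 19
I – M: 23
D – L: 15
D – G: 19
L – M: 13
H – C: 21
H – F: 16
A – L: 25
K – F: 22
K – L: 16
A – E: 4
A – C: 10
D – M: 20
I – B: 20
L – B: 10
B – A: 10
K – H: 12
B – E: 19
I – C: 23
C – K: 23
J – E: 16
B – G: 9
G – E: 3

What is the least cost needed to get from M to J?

35

Shortest distances from M:
M: 0
F: 5  (via M)
H: 6  (via M)
B: 12  (via H)
L: 13  (via M)
G: 16  (via H)
K: 18  (via H)
E: 19  (via G)
A: 20  (via F)
D: 20  (via M)
C: 22  (via D)
I: 23  (via M)
J: 35  (via E)
Shortest route: M–H–G–E–J = 35.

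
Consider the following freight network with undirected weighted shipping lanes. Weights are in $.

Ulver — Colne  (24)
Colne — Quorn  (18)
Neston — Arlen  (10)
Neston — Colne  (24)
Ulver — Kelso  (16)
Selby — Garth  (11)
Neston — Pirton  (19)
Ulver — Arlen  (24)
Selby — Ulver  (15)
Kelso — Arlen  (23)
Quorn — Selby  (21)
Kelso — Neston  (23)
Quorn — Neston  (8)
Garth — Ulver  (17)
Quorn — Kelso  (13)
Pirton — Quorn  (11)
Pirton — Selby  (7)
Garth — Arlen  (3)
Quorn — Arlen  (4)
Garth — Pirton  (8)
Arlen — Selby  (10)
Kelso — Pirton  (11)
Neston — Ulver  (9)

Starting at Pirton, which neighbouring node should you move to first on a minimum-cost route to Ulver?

Selby

Candidate routes:
Pirton–Selby–Ulver: 7+15 = 22
Pirton–Garth–Ulver: 8+17 = 25
Cheapest is Pirton–Selby–Ulver at $22.
So from Pirton the first move is to Selby.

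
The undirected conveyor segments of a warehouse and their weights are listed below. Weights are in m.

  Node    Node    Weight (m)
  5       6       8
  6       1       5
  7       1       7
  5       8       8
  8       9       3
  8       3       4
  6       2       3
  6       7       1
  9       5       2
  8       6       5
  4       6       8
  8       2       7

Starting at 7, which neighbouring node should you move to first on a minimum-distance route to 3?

Candidate routes:
7 → 6 → 2 → 8 → 3: 1+3+7+4 = 15
7 → 6 → 5 → 9 → 8 → 3: 1+8+2+3+4 = 18
7 → 6 → 8 → 3: 1+5+4 = 10
Cheapest is 7 → 6 → 8 → 3 at 10 m.
So from 7 the first move is to 6.

6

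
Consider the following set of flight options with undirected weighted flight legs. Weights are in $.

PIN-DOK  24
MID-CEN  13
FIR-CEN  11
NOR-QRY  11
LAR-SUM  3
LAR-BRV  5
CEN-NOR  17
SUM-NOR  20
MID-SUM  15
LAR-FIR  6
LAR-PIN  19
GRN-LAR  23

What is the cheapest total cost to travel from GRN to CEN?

Candidate routes:
GRN - LAR - SUM - MID - CEN: 23+3+15+13 = 54
GRN - LAR - SUM - NOR - CEN: 23+3+20+17 = 63
GRN - LAR - FIR - CEN: 23+6+11 = 40
Cheapest is GRN - LAR - FIR - CEN at $40.

$40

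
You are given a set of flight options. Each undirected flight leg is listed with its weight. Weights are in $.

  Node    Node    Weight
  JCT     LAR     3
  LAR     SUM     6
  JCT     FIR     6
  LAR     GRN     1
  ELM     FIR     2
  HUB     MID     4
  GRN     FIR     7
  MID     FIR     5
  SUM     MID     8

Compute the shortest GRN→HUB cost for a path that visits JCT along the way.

Shortest GRN→JCT: GRN → LAR → JCT = 4
Shortest JCT→HUB: JCT → FIR → MID → HUB = 15
Total via JCT: 4 + 15 = $19.

$19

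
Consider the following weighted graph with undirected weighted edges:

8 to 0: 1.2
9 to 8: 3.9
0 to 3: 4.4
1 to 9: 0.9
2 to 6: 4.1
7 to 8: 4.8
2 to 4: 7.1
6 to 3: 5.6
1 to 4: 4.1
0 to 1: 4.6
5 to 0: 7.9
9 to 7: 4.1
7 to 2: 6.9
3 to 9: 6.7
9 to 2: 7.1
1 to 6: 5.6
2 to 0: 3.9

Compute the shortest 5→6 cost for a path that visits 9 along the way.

Best 5 to 9: 5–0–8–9 costing 13
Best 9 to 6: 9–1–6 costing 6.5
Total via 9: 13 + 6.5 = 19.5.

19.5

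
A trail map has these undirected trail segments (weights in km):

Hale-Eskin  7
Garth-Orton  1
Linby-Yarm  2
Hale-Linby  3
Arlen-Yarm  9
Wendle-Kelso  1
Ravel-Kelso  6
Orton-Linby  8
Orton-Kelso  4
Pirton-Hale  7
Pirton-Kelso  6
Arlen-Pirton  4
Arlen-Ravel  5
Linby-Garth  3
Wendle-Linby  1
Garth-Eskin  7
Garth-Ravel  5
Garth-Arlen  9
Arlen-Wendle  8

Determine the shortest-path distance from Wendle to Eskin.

11 km

Candidate routes:
Wendle - Linby - Orton - Garth - Eskin: 1+8+1+7 = 17
Wendle - Kelso - Orton - Garth - Eskin: 1+4+1+7 = 13
Wendle - Linby - Hale - Eskin: 1+3+7 = 11
The minimum is 11 km via Wendle - Linby - Hale - Eskin.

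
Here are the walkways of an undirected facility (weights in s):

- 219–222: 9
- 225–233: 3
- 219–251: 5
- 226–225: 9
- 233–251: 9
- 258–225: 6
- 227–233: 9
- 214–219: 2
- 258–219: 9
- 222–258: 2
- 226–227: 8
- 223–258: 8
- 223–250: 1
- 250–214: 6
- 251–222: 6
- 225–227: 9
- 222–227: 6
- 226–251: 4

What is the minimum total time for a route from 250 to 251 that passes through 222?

17 s

Best 250 to 222: 250 → 223 → 258 → 222 costing 11
Shortest 222→251: 222 → 251 = 6
Total via 222: 11 + 6 = 17 s.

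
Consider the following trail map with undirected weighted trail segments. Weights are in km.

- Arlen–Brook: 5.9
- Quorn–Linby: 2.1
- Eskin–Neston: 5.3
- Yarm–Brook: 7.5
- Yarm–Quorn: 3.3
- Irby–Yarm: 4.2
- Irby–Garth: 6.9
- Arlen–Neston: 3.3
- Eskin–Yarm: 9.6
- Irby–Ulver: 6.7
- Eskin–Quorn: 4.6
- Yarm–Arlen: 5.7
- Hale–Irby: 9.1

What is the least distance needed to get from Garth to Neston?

20.1 km

Compare a few routes:
Garth - Irby - Yarm - Eskin - Neston: 6.9+4.2+9.6+5.3 = 26
Garth - Irby - Yarm - Arlen - Neston: 6.9+4.2+5.7+3.3 = 20.1
Garth - Irby - Yarm - Quorn - Eskin - Neston: 6.9+4.2+3.3+4.6+5.3 = 24.3
The minimum is 20.1 km via Garth - Irby - Yarm - Arlen - Neston.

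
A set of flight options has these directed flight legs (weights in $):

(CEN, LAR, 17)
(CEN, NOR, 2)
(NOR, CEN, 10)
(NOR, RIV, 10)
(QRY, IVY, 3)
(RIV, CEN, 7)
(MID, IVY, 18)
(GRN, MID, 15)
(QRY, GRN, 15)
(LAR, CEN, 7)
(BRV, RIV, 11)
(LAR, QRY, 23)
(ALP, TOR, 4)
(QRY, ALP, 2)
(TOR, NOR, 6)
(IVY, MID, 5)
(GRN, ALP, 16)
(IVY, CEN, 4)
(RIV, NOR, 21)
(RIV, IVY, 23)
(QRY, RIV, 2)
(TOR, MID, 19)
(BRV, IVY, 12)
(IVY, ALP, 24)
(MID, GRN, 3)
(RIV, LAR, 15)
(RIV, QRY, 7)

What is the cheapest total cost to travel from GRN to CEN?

$36

Settle nodes by increasing distance from GRN:
GRN: 0
MID: 15  (via GRN)
ALP: 16  (via GRN)
TOR: 20  (via ALP)
NOR: 26  (via TOR)
IVY: 33  (via MID)
CEN: 36  (via NOR)
Shortest route: GRN → ALP → TOR → NOR → CEN = $36.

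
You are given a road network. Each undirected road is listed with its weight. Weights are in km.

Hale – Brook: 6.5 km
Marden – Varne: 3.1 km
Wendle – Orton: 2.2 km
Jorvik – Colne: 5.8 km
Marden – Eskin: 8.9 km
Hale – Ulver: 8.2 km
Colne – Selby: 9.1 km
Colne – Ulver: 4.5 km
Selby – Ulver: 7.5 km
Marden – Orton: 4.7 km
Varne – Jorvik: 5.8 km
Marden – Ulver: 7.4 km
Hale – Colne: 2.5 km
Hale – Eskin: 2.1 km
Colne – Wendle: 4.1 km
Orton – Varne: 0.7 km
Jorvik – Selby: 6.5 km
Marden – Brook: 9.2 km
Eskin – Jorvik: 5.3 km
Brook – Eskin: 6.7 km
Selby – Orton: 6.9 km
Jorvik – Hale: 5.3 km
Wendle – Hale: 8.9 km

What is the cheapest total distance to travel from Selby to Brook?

18.1 km

Settle nodes by increasing distance from Selby:
Selby: 0
Jorvik: 6.5  (via Selby)
Orton: 6.9  (via Selby)
Ulver: 7.5  (via Selby)
Varne: 7.6  (via Orton)
Colne: 9.1  (via Selby)
Wendle: 9.1  (via Orton)
Marden: 10.7  (via Varne)
Hale: 11.6  (via Colne)
Eskin: 11.8  (via Jorvik)
Brook: 18.1  (via Hale)
Shortest route: Selby → Colne → Hale → Brook = 18.1 km.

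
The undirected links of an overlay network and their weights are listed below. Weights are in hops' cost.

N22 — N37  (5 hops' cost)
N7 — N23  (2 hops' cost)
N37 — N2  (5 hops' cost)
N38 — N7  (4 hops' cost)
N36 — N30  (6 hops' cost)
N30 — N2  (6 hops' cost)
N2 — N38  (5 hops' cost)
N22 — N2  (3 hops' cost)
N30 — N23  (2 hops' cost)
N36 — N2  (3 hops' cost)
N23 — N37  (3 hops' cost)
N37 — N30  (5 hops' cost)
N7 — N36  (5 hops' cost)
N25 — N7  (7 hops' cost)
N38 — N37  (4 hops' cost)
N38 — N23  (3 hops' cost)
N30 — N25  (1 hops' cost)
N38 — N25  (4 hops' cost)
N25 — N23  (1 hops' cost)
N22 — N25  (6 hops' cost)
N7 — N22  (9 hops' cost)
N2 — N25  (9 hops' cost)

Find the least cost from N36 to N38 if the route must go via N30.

Shortest N36→N30: N36 → N30 = 6
Shortest N30→N38: N30 → N25 → N38 = 5
Total via N30: 6 + 5 = 11 hops' cost.

11 hops' cost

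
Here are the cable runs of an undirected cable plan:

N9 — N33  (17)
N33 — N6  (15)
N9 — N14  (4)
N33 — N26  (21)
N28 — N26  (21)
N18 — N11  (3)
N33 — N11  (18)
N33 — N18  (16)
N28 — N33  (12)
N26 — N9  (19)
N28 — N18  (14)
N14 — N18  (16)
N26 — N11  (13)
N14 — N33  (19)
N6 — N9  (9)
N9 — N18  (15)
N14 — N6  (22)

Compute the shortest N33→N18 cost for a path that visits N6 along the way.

39

Best N33 to N6: N33 → N6 costing 15
Shortest N6→N18: N6 → N9 → N18 = 24
Total via N6: 15 + 24 = 39.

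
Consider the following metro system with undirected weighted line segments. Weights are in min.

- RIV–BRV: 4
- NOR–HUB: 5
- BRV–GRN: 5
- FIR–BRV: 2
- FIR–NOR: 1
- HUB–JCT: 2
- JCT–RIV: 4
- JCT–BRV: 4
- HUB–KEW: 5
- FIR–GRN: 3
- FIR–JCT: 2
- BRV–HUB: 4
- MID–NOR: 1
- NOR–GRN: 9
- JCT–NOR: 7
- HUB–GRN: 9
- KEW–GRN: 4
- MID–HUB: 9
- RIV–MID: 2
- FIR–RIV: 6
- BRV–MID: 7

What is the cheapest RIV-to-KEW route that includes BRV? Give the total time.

13 min

Shortest RIV→BRV: RIV–BRV = 4
Best BRV to KEW: BRV–HUB–KEW costing 9
Total via BRV: 4 + 9 = 13 min.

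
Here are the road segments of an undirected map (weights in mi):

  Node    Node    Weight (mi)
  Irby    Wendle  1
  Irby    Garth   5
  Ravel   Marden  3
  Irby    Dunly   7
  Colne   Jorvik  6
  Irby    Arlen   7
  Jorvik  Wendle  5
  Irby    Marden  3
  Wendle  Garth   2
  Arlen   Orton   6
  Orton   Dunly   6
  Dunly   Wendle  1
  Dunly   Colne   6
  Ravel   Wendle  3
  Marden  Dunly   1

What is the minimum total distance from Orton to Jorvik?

Enumerating some paths:
Orton → Dunly → Marden → Ravel → Wendle → Jorvik: 6+1+3+3+5 = 18
Orton → Dunly → Wendle → Jorvik: 6+1+5 = 12
Orton → Dunly → Colne → Jorvik: 6+6+6 = 18
Orton → Dunly → Marden → Irby → Wendle → Jorvik: 6+1+3+1+5 = 16
Cheapest is Orton → Dunly → Wendle → Jorvik at 12 mi.

12 mi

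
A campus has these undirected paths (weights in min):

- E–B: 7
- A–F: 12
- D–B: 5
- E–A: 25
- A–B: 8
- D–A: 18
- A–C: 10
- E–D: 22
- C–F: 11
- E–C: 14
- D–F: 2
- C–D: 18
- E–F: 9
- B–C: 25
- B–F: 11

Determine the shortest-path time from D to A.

Shortest distances from D:
D: 0
F: 2  (via D)
B: 5  (via D)
E: 11  (via F)
A: 13  (via B)
Shortest route: D → B → A = 13 min.

13 min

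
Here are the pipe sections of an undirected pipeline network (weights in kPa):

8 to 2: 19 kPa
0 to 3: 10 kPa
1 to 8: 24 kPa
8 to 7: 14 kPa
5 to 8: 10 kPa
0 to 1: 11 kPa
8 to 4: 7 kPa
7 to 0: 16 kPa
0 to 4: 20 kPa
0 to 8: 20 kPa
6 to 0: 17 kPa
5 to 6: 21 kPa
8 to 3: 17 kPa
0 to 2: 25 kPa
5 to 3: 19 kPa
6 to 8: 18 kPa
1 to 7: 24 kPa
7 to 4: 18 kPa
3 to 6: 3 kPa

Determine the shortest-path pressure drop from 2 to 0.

Candidate routes:
2–8–0: 19+20 = 39
2–0: 25 = 25
2–8–3–0: 19+17+10 = 46
2–8–4–0: 19+7+20 = 46
Cheapest is 2–0 at 25 kPa.

25 kPa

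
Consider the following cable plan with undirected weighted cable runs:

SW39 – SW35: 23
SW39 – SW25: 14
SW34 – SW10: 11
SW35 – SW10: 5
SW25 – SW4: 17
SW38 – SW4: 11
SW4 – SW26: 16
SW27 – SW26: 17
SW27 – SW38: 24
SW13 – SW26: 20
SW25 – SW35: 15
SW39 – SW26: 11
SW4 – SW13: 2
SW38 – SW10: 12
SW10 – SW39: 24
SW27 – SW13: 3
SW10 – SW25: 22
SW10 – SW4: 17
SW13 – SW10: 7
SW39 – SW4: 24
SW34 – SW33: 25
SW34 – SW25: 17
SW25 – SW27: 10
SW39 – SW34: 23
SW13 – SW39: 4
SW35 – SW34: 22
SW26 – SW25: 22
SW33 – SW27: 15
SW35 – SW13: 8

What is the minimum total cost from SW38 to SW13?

Candidate routes:
SW38 - SW4 - SW13: 11+2 = 13
SW38 - SW10 - SW13: 12+7 = 19
SW38 - SW10 - SW35 - SW13: 12+5+8 = 25
The minimum is 13 via SW38 - SW4 - SW13.

13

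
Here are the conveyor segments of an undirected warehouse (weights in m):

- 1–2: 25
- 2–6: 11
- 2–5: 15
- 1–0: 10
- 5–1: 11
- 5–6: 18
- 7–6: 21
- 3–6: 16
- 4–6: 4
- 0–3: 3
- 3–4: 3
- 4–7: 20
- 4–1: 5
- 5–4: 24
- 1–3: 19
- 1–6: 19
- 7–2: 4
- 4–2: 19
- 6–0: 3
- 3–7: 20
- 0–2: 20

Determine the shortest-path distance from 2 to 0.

14 m

Compare a few routes:
2 - 6 - 4 - 3 - 0: 11+4+3+3 = 21
2 - 6 - 0: 11+3 = 14
2 - 0: 20 = 20
2 - 4 - 3 - 0: 19+3+3 = 25
Cheapest is 2 - 6 - 0 at 14 m.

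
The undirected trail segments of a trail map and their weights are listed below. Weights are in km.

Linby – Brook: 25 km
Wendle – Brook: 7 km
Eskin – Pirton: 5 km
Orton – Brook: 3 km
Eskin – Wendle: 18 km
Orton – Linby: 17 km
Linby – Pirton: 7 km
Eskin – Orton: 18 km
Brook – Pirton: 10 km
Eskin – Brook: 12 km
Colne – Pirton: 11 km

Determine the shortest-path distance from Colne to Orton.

Settle nodes by increasing distance from Colne:
Colne: 0
Pirton: 11  (via Colne)
Eskin: 16  (via Pirton)
Linby: 18  (via Pirton)
Brook: 21  (via Pirton)
Orton: 24  (via Brook)
Shortest route: Colne–Pirton–Brook–Orton = 24 km.

24 km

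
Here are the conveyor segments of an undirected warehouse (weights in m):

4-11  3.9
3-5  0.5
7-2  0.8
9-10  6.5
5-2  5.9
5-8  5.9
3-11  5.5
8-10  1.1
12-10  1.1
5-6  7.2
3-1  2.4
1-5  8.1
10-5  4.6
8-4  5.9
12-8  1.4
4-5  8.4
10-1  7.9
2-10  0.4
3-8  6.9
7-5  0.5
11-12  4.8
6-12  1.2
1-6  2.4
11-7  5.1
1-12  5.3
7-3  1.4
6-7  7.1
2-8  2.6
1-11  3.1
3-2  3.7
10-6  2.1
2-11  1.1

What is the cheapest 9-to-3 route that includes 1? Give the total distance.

13.4 m

Shortest 9→1: 9 → 10 → 6 → 1 = 11
Shortest 1→3: 1 → 3 = 2.4
Total via 1: 11 + 2.4 = 13.4 m.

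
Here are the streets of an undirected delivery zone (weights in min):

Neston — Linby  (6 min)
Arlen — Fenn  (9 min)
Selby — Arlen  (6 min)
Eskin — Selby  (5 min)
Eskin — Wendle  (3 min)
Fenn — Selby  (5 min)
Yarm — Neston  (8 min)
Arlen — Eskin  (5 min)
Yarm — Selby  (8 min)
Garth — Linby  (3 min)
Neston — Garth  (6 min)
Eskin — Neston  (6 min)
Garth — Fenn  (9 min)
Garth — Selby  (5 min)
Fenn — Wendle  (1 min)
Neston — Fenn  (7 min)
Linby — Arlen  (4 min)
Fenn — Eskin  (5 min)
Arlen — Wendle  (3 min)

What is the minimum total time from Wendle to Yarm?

14 min

Compare a few routes:
Wendle → Fenn → Neston → Yarm: 1+7+8 = 16
Wendle → Fenn → Selby → Yarm: 1+5+8 = 14
The minimum is 14 min via Wendle → Fenn → Selby → Yarm.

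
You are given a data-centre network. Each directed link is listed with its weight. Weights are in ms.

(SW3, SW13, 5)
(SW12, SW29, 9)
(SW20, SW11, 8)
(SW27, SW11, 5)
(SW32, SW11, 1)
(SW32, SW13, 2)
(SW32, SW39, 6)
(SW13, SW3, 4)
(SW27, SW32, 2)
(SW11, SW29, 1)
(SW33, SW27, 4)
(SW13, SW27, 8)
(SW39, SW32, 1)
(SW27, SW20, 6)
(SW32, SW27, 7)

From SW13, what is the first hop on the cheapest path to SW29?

SW27

Candidate routes:
SW13 - SW27 - SW32 - SW11 - SW29: 8+2+1+1 = 12
SW13 - SW27 - SW11 - SW29: 8+5+1 = 14
Cheapest is SW13 - SW27 - SW32 - SW11 - SW29 at 12 ms.
So from SW13 the first move is to SW27.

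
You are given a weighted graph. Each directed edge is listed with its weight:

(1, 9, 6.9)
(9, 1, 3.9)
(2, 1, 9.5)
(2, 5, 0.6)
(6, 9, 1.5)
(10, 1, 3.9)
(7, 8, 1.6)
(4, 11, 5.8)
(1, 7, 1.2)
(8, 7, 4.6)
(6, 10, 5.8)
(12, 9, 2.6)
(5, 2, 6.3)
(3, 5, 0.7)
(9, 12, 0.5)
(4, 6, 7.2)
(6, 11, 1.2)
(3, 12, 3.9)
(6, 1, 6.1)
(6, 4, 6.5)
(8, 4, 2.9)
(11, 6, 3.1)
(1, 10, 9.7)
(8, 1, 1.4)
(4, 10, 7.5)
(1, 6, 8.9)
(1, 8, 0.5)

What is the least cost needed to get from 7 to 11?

10.3

Enumerating some paths:
7–8–4–11: 1.6+2.9+5.8 = 10.3
7–8–1–6–11: 1.6+1.4+8.9+1.2 = 13.1
7–8–4–6–11: 1.6+2.9+7.2+1.2 = 12.9
7–8–1–6–4–11: 1.6+1.4+8.9+6.5+5.8 = 24.2
Cheapest is 7–8–4–11 at 10.3.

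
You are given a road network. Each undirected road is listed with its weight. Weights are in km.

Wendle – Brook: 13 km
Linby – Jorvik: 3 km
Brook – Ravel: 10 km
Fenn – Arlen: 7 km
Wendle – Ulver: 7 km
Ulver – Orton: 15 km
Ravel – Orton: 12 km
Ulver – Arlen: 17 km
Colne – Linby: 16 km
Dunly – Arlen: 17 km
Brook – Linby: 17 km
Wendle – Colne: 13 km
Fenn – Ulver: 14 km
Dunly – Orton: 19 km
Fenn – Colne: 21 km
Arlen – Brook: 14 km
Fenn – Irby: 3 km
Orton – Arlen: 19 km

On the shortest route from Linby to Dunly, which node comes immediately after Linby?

Enumerating some paths:
Linby - Brook - Ravel - Orton - Dunly: 17+10+12+19 = 58
Linby - Brook - Arlen - Dunly: 17+14+17 = 48
Cheapest is Linby - Brook - Arlen - Dunly at 48 km.
So from Linby the first move is to Brook.

Brook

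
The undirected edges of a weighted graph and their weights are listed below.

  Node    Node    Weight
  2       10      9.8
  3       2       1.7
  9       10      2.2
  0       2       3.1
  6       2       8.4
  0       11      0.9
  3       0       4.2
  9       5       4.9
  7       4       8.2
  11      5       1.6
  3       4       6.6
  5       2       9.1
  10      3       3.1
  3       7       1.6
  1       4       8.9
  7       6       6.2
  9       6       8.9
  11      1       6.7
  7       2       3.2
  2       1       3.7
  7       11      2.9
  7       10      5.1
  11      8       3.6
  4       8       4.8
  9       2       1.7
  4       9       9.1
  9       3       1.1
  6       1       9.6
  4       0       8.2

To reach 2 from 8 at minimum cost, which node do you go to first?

11

Compare a few routes:
8–11–0–3–2: 3.6+0.9+4.2+1.7 = 10.4
8–11–0–2: 3.6+0.9+3.1 = 7.6
8–11–7–2: 3.6+2.9+3.2 = 9.7
8–11–7–3–2: 3.6+2.9+1.6+1.7 = 9.8
Cheapest is 8–11–0–2 at 7.6.
So from 8 the first move is to 11.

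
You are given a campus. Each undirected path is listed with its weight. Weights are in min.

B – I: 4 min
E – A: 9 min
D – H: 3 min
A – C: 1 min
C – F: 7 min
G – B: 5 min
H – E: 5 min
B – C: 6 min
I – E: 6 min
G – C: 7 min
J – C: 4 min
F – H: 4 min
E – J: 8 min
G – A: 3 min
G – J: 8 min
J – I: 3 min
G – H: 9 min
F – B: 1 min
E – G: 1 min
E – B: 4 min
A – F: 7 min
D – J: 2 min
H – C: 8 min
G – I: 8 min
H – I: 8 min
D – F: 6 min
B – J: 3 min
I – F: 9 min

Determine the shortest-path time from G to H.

Settle nodes by increasing distance from G:
G: 0
E: 1  (via G)
A: 3  (via G)
C: 4  (via A)
B: 5  (via G)
F: 6  (via B)
H: 6  (via E)
Shortest route: G–E–H = 6 min.

6 min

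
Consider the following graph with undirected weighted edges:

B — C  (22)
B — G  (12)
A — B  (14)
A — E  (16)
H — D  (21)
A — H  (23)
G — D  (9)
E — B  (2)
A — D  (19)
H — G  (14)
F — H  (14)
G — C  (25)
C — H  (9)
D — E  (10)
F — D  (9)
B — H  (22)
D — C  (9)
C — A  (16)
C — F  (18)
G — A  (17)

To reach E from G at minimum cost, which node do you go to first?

Compare a few routes:
G → A → E: 17+16 = 33
G → B → E: 12+2 = 14
G → D → E: 9+10 = 19
Cheapest is G → B → E at 14.
So from G the first move is to B.

B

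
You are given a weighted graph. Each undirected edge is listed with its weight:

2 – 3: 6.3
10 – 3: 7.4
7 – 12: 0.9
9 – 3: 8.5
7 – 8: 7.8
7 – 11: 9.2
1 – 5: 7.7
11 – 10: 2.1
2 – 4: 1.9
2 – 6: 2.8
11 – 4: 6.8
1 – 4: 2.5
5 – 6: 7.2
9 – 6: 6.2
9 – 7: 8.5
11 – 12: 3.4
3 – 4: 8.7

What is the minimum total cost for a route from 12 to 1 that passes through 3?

23.6

Shortest 12→3: 12 → 11 → 10 → 3 = 12.9
Shortest 3→1: 3 → 2 → 4 → 1 = 10.7
Total via 3: 12.9 + 10.7 = 23.6.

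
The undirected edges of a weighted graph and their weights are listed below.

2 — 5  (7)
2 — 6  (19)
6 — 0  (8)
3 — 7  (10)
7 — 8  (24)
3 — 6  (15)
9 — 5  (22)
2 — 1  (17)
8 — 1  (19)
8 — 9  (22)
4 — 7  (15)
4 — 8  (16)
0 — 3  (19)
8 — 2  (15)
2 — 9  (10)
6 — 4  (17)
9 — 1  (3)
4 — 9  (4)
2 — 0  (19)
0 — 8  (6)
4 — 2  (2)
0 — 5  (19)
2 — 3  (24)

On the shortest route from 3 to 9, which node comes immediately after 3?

7

Candidate routes:
3–2–4–9: 24+2+4 = 30
3–2–9: 24+10 = 34
3–7–4–9: 10+15+4 = 29
Cheapest is 3–7–4–9 at 29.
So from 3 the first move is to 7.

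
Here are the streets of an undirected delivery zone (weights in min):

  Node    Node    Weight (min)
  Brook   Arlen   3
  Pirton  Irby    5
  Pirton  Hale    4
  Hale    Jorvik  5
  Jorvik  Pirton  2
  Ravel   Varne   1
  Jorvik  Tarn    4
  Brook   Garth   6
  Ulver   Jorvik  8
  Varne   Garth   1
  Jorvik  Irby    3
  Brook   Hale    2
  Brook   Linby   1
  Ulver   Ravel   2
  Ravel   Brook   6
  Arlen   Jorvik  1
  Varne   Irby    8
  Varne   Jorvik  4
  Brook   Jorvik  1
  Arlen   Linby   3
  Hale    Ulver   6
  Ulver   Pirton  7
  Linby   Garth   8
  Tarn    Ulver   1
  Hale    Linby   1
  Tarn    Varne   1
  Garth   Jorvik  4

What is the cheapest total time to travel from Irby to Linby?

5 min

Compare a few routes:
Irby → Jorvik → Brook → Hale → Linby: 3+1+2+1 = 7
Irby → Jorvik → Arlen → Linby: 3+1+3 = 7
Irby → Jorvik → Brook → Linby: 3+1+1 = 5
Cheapest is Irby → Jorvik → Brook → Linby at 5 min.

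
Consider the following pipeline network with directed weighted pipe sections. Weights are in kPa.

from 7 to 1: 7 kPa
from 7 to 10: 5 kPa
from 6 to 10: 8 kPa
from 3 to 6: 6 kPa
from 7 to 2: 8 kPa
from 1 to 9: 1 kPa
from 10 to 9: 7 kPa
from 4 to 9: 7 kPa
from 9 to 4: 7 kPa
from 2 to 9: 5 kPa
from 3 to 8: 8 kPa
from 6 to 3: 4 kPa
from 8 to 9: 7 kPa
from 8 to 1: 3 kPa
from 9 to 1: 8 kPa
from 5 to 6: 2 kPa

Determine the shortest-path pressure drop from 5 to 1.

Candidate routes:
5–6–10–9–1: 2+8+7+8 = 25
5–6–3–8–1: 2+4+8+3 = 17
The minimum is 17 kPa via 5–6–3–8–1.

17 kPa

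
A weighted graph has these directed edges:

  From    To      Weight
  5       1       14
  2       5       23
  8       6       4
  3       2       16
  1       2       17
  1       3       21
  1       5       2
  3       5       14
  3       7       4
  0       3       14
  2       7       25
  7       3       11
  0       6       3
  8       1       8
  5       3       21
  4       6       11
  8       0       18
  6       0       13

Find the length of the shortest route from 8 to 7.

33

Shortest distances from 8:
8: 0
6: 4  (via 8)
1: 8  (via 8)
5: 10  (via 1)
0: 17  (via 6)
2: 25  (via 1)
3: 29  (via 1)
7: 33  (via 3)
Shortest route: 8 → 1 → 3 → 7 = 33.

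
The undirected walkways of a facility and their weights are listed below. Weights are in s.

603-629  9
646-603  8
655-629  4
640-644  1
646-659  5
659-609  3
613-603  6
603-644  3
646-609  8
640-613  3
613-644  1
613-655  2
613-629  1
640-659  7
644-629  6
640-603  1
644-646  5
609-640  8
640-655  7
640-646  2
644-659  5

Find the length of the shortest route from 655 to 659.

Settle nodes by increasing distance from 655:
655: 0
613: 2  (via 655)
644: 3  (via 613)
629: 3  (via 613)
640: 4  (via 644)
603: 5  (via 640)
646: 6  (via 640)
659: 8  (via 644)
Shortest route: 655 → 613 → 644 → 659 = 8 s.

8 s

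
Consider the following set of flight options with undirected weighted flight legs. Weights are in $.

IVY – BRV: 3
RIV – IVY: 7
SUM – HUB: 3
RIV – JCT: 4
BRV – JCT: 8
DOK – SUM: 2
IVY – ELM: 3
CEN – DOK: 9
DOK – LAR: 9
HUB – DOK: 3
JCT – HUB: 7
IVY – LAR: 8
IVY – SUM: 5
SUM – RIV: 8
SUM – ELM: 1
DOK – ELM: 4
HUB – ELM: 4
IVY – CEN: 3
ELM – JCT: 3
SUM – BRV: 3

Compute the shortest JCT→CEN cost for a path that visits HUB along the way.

$17

Shortest JCT→HUB: JCT–HUB = 7
Shortest HUB→CEN: HUB–ELM–IVY–CEN = 10
Total via HUB: 7 + 10 = $17.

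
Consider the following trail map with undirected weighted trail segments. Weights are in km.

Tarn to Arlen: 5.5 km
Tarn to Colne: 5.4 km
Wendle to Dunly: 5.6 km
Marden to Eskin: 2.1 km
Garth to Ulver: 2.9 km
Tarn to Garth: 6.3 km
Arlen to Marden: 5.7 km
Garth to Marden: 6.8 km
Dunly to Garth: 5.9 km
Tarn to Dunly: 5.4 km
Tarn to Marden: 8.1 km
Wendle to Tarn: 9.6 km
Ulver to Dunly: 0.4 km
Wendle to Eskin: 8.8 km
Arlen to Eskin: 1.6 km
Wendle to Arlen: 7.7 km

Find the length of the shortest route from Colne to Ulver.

Compare a few routes:
Colne - Tarn - Dunly - Ulver: 5.4+5.4+0.4 = 11.2
Colne - Tarn - Garth - Dunly - Ulver: 5.4+6.3+5.9+0.4 = 18
Colne - Tarn - Garth - Ulver: 5.4+6.3+2.9 = 14.6
The minimum is 11.2 km via Colne - Tarn - Dunly - Ulver.

11.2 km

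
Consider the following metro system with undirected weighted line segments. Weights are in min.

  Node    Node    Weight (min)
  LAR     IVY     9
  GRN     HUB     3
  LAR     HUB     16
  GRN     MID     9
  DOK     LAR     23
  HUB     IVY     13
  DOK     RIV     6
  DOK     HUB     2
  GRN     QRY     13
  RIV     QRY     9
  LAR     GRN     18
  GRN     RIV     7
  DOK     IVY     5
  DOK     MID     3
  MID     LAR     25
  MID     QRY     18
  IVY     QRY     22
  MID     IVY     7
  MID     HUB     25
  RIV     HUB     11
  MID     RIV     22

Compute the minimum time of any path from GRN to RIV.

7 min

Compare a few routes:
GRN → HUB → RIV: 3+11 = 14
GRN → RIV: 7 = 7
GRN → HUB → DOK → RIV: 3+2+6 = 11
The minimum is 7 min via GRN → RIV.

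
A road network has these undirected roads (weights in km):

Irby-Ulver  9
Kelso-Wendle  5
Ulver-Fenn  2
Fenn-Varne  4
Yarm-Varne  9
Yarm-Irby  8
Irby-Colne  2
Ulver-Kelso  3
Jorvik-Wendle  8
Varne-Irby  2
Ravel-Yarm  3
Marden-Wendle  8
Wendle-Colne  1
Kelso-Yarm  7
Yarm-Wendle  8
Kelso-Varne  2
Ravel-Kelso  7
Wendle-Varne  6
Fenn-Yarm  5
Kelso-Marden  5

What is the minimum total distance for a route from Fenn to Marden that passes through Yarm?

17 km

Shortest Fenn→Yarm: Fenn–Yarm = 5
Shortest Yarm→Marden: Yarm–Kelso–Marden = 12
Total via Yarm: 5 + 12 = 17 km.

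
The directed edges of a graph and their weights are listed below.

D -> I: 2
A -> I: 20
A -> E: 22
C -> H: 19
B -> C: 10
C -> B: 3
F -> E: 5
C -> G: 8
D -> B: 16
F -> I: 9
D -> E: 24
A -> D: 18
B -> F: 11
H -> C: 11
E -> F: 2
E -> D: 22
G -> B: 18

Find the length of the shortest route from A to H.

63

Enumerating some paths:
A–D–B–C–H: 18+16+10+19 = 63
A–E–D–B–C–H: 22+22+16+10+19 = 89
The minimum is 63 via A–D–B–C–H.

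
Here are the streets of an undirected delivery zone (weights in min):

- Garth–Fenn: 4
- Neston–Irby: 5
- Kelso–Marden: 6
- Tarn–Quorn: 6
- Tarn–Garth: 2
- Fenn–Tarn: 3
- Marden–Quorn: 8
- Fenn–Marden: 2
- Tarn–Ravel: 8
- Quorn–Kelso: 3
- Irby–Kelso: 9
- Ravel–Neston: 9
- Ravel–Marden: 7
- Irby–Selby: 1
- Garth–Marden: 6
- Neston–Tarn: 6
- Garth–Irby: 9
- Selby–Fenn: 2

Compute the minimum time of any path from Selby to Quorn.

Compare a few routes:
Selby - Fenn - Tarn - Quorn: 2+3+6 = 11
Selby - Fenn - Marden - Quorn: 2+2+8 = 12
Cheapest is Selby - Fenn - Tarn - Quorn at 11 min.

11 min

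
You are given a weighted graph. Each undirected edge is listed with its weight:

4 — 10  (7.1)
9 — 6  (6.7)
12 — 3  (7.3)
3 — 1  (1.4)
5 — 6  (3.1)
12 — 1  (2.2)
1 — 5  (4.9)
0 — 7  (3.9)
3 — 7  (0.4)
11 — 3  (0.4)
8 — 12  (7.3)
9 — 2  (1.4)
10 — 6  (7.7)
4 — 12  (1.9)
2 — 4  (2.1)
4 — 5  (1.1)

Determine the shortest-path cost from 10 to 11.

Shortest distances from 10:
10: 0
4: 7.1  (via 10)
6: 7.7  (via 10)
5: 8.2  (via 4)
12: 9  (via 4)
2: 9.2  (via 4)
9: 10.6  (via 2)
1: 11.2  (via 12)
3: 12.6  (via 1)
7: 13  (via 3)
11: 13  (via 3)
Shortest route: 10 → 4 → 12 → 1 → 3 → 11 = 13.

13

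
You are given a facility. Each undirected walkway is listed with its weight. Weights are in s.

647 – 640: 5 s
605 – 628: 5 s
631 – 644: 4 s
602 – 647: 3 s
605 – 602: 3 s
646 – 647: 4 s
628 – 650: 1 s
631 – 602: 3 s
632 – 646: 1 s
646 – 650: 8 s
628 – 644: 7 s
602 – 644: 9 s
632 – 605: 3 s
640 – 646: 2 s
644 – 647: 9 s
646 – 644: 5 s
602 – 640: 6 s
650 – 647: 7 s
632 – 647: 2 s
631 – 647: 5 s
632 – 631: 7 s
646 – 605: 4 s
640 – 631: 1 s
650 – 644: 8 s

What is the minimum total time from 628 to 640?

Candidate routes:
628 → 605 → 602 → 631 → 640: 5+3+3+1 = 12
628 → 650 → 647 → 632 → 646 → 640: 1+7+2+1+2 = 13
628 → 644 → 631 → 640: 7+4+1 = 12
628 → 650 → 646 → 640: 1+8+2 = 11
Cheapest is 628 → 650 → 646 → 640 at 11 s.

11 s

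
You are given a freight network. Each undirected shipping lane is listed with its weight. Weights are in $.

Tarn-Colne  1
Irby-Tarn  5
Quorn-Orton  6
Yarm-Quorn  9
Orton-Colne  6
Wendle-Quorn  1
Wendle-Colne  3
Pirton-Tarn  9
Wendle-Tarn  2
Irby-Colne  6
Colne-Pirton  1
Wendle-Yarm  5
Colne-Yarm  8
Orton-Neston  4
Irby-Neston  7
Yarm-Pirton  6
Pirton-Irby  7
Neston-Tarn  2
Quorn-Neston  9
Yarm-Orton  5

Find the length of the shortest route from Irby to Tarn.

Shortest distances from Irby:
Irby: 0
Tarn: 5  (via Irby)
Shortest route: Irby → Tarn = $5.

$5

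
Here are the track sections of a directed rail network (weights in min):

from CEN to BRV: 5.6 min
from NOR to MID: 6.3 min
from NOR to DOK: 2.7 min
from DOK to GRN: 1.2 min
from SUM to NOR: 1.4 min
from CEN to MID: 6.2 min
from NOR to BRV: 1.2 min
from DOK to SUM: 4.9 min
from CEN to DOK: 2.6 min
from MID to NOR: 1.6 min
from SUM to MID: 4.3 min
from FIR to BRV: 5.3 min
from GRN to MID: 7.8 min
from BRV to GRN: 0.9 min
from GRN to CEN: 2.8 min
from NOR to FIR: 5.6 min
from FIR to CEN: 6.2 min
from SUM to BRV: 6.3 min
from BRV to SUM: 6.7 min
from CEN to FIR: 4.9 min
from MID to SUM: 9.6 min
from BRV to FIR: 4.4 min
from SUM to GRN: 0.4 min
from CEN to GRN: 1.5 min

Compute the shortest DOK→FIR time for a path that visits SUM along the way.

Best DOK to SUM: DOK–SUM costing 4.9
Best SUM to FIR: SUM–NOR–FIR costing 7
Total via SUM: 4.9 + 7 = 11.9 min.

11.9 min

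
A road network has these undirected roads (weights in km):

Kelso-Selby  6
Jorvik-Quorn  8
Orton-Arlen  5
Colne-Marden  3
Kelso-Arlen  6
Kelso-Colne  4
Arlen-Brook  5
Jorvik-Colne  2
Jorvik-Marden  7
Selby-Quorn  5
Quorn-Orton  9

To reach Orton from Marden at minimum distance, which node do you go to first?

Colne

Candidate routes:
Marden–Colne–Jorvik–Quorn–Orton: 3+2+8+9 = 22
Marden–Colne–Kelso–Arlen–Orton: 3+4+6+5 = 18
Cheapest is Marden–Colne–Kelso–Arlen–Orton at 18 km.
So from Marden the first move is to Colne.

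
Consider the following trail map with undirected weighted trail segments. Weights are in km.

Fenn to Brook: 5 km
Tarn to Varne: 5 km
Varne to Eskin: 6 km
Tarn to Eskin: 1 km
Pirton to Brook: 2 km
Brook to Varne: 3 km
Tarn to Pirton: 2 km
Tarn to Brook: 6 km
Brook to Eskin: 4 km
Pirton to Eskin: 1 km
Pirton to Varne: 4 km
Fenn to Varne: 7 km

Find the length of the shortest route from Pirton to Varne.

Shortest distances from Pirton:
Pirton: 0
Eskin: 1  (via Pirton)
Brook: 2  (via Pirton)
Tarn: 2  (via Pirton)
Varne: 4  (via Pirton)
Shortest route: Pirton–Varne = 4 km.

4 km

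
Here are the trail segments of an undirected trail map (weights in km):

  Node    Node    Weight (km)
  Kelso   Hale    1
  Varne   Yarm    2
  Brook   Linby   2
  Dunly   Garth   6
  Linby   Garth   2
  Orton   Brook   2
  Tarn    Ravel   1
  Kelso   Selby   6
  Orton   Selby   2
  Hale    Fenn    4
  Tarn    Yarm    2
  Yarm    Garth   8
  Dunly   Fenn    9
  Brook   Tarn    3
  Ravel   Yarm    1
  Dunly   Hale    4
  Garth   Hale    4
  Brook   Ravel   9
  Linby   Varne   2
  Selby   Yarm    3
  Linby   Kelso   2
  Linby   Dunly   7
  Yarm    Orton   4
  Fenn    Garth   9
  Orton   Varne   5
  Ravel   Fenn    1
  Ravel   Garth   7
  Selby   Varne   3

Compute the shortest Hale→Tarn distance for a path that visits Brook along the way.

8 km

Best Hale to Brook: Hale–Kelso–Linby–Brook costing 5
Best Brook to Tarn: Brook–Tarn costing 3
Total via Brook: 5 + 3 = 8 km.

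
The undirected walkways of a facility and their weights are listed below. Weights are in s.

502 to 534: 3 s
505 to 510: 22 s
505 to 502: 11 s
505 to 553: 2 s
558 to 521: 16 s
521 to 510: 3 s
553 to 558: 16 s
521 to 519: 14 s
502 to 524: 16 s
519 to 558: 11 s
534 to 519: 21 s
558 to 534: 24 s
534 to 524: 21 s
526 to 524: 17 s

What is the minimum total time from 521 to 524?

Running Dijkstra from 521:
521: 0
510: 3  (via 521)
519: 14  (via 521)
558: 16  (via 521)
505: 25  (via 510)
553: 27  (via 505)
534: 35  (via 519)
502: 36  (via 505)
524: 52  (via 502)
Shortest route: 521–510–505–502–524 = 52 s.

52 s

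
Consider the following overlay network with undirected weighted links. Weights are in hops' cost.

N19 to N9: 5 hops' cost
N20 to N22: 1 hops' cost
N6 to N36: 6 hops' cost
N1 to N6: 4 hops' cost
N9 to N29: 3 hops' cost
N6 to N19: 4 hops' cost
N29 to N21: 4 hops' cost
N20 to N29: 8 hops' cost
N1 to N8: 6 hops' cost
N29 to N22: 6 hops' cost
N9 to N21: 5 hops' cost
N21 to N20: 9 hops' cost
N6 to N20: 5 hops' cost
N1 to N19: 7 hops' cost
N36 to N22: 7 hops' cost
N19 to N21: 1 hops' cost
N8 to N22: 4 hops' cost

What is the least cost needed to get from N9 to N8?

13 hops' cost

Compare a few routes:
N9–N29–N20–N22–N8: 3+8+1+4 = 16
N9–N19–N1–N8: 5+7+6 = 18
N9–N29–N22–N8: 3+6+4 = 13
The minimum is 13 hops' cost via N9–N29–N22–N8.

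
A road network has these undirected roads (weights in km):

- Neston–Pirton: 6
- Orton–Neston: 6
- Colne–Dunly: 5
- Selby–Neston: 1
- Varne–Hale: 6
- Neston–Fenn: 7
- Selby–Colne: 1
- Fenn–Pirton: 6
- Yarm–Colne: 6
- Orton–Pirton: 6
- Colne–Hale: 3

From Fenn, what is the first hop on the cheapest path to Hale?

Enumerating some paths:
Fenn–Neston–Selby–Colne–Hale: 7+1+1+3 = 12
Fenn–Pirton–Neston–Selby–Colne–Hale: 6+6+1+1+3 = 17
Cheapest is Fenn–Neston–Selby–Colne–Hale at 12 km.
So from Fenn the first move is to Neston.

Neston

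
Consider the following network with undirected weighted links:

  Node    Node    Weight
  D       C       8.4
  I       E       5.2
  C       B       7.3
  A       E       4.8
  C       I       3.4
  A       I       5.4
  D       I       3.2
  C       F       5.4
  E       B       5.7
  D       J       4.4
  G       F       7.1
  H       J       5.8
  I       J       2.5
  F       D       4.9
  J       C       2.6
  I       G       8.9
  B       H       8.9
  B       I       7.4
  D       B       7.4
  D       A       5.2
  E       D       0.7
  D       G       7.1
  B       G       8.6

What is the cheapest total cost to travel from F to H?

13.8

Compare a few routes:
F–D–I–J–H: 4.9+3.2+2.5+5.8 = 16.4
F–D–J–H: 4.9+4.4+5.8 = 15.1
F–C–J–H: 5.4+2.6+5.8 = 13.8
The minimum is 13.8 via F–C–J–H.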